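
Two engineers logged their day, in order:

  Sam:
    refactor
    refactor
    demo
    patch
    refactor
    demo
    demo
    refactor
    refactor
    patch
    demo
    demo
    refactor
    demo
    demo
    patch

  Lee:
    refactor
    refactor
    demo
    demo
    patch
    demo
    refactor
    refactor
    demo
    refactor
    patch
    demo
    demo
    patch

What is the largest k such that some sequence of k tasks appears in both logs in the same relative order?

12

Match refactor (Sam #1, Lee #1), then refactor (Sam #2, Lee #2), then demo (Sam #3, Lee #4), then patch (Sam #4, Lee #5), then demo (Sam #7, Lee #6), then refactor (Sam #8, Lee #7), then refactor (Sam #9, Lee #8), then demo (Sam #12, Lee #9), then refactor (Sam #13, Lee #10), then demo (Sam #14, Lee #12), then demo (Sam #15, Lee #13), then patch (Sam #16, Lee #14) — 12 tasks in the same relative order in both. The LCS DP gives dp[16][14] = 12, so this is optimal.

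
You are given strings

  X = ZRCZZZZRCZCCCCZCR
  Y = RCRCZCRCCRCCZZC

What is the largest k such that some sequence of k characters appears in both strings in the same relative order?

11

One common subsequence of length 11: R [2,1]; then C [3,2]; then R [8,3]; then C [9,4]; then Z [10,5]; then C [11,8]; then C [12,9]; then C [13,11]; then C [14,12]; then Z [15,14]; then C [16,15]. dp[17][15] = 11 confirms this is the maximum.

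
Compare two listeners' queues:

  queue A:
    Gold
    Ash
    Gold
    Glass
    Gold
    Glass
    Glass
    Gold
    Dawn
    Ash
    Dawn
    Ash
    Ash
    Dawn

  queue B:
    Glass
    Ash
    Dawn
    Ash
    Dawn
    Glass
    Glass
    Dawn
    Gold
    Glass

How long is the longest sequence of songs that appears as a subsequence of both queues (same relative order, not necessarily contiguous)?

5

One common subsequence of length 5: Ash (queue A #2, queue B #2), Dawn (queue A #9, queue B #3), Ash (queue A #10, queue B #4), Dawn (queue A #11, queue B #5), Dawn (queue A #14, queue B #8). Since dp[14][10] = 5, nothing longer is possible.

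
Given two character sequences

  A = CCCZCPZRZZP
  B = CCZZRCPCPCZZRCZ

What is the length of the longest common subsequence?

8

Taking C [1,1] → C [2,2] → C [3,6] → C [5,8] → P [6,9] → Z [7,12] → R [8,13] → Z [10,15] gives a common subsequence of length 8. Since dp[11][15] = 8, nothing longer is possible.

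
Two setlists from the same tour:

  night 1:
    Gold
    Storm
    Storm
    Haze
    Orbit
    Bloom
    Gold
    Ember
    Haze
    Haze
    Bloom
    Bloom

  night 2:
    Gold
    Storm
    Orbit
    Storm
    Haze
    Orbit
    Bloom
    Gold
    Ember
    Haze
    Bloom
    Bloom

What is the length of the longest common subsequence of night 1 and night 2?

11

One common subsequence of length 11: Gold (night 1 #1, night 2 #1) → Storm (night 1 #2, night 2 #2) → Storm (night 1 #3, night 2 #4) → Haze (night 1 #4, night 2 #5) → Orbit (night 1 #5, night 2 #6) → Bloom (night 1 #6, night 2 #7) → Gold (night 1 #7, night 2 #8) → Ember (night 1 #8, night 2 #9) → Haze (night 1 #10, night 2 #10) → Bloom (night 1 #11, night 2 #11) → Bloom (night 1 #12, night 2 #12). The LCS DP gives dp[12][12] = 11, so this is optimal.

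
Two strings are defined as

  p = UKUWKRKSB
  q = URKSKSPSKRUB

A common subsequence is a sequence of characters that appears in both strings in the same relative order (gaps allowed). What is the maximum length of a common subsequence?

Taking U at p[1]=q[1]; then K at p[2]=q[5]; then K at p[5]=q[9]; then R at p[6]=q[10]; then B at p[9]=q[12] gives a common subsequence of length 5, and the DP table's final entry dp[9][12] is also 5, so no common subsequence is longer.

5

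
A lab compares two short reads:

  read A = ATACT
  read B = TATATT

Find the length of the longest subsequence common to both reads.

4

Pick A at read A[1]=read B[2]; then T at read A[2]=read B[3]; then A at read A[3]=read B[4]; then T at read A[5]=read B[6]; all 4 bases appear in both, in order. dp[5][6] = 4 confirms this is the maximum.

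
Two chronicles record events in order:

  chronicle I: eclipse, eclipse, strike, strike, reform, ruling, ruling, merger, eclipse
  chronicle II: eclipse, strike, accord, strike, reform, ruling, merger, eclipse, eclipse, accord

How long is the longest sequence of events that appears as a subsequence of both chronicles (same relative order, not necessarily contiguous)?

7

Pick eclipse (chronicle I #2, chronicle II #1); then strike (chronicle I #3, chronicle II #2); then strike (chronicle I #4, chronicle II #4); then reform (chronicle I #5, chronicle II #5); then ruling (chronicle I #7, chronicle II #6); then merger (chronicle I #8, chronicle II #7); then eclipse (chronicle I #9, chronicle II #9); all 7 events appear in both, in order, and the DP table's final entry dp[9][10] is also 7, so no common subsequence is longer.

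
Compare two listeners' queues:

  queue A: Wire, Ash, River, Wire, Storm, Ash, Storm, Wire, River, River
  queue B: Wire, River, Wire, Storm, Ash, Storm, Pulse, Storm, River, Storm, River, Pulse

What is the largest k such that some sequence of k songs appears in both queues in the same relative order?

Pick Wire [1,1], then River [3,2], then Wire [4,3], then Storm [5,4], then Ash [6,5], then Storm [7,8], then River [9,9], then River [10,11]; all 8 songs appear in both, in order. dp[10][12] = 8 confirms this is the maximum.

8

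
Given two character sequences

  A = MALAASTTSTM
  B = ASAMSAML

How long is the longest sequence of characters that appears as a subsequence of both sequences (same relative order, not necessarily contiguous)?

4

Pick A at A[2]=B[1] → A at A[4]=B[3] → A at A[5]=B[6] → M at A[11]=B[7]; all 4 characters appear in both, in order. Since dp[11][8] = 4, nothing longer is possible.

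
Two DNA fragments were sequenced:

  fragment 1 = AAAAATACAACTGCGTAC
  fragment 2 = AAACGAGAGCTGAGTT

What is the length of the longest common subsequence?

11

Pick A [4,1]; then A [5,2]; then A [7,3]; then C [8,4]; then A [9,6]; then A [10,8]; then C [11,10]; then T [12,11]; then G [13,12]; then G [15,14]; then T [16,16]; all 11 bases appear in both, in order. Since dp[18][16] = 11, nothing longer is possible.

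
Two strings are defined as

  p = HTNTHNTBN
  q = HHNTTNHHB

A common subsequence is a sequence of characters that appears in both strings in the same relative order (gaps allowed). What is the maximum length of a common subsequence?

5

Match H at p[1]=q[2]; then T at p[2]=q[5]; then N at p[3]=q[6]; then H at p[5]=q[8]; then B at p[8]=q[9] — 5 characters in the same relative order in both. dp[9][9] = 5 confirms this is the maximum.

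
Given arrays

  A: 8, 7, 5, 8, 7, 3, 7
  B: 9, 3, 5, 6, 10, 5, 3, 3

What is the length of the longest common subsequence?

2

One common subsequence of length 2: 5 (A #3, B #6) → 3 (A #6, B #8). Since dp[7][8] = 2, nothing longer is possible.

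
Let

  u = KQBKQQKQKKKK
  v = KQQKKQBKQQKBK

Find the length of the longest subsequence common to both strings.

One common subsequence of length 8: K (u #1, v #5), Q (u #2, v #6), B (u #3, v #7), K (u #4, v #8), Q (u #5, v #9), Q (u #6, v #10), K (u #7, v #11), K (u #12, v #13), and the DP table's final entry dp[12][13] is also 8, so no common subsequence is longer.

8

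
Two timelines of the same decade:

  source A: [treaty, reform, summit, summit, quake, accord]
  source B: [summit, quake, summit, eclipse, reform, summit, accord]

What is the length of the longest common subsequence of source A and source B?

3

One common subsequence of length 3: reform (source A #2, source B #5) → summit (source A #4, source B #6) → accord (source A #6, source B #7), and the DP table's final entry dp[6][7] is also 3, so no common subsequence is longer.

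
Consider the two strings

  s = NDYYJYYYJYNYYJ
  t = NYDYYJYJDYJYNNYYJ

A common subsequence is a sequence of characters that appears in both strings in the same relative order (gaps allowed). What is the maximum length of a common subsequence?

13

Taking N [1,1], D [2,3], Y [3,4], Y [4,5], J [5,6], Y [6,7], Y [8,10], J [9,11], Y [10,12], N [11,14], Y [12,15], Y [13,16], J [14,17] gives a common subsequence of length 13. The LCS DP gives dp[14][17] = 13, so this is optimal.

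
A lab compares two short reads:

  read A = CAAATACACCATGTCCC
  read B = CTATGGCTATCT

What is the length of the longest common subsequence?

Pick C at read A[1]=read B[1], A at read A[4]=read B[3], T at read A[5]=read B[4], C at read A[7]=read B[7], A at read A[8]=read B[9], C at read A[10]=read B[11], T at read A[14]=read B[12]; all 7 bases appear in both, in order. The LCS DP gives dp[17][12] = 7, so this is optimal.

7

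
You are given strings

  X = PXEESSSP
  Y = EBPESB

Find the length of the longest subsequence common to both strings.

Let dp[i][j] be the LCS length of the first i characters of X and the first j characters of Y. dp[i][j] = dp[i-1][j-1]+1 when the i-th and j-th characters match, else max(dp[i-1][j], dp[i][j-1]).
    ·  E  B  P  E  S  B
 ·  0  0  0  0  0  0  0
 P  0  0  0  1  1  1  1
 X  0  0  0  1  1  1  1
 E  0  1  1  1  2  2  2
 E  0  1  1  1  2  2  2
 S  0  1  1  1  2  3  3
 S  0  1  1  1  2  3  3
 S  0  1  1  1  2  3  3
 P  0  1  1  2  2  3  3
dp[8][6] = 3. One LCS (by backtracking along matches): PES.

3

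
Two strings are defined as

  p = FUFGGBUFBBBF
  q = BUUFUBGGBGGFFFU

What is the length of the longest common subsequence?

7

Taking F [1,4], U [2,5], G [4,7], G [5,8], B [6,9], F [8,13], F [12,14] gives a common subsequence of length 7. dp[12][15] = 7 confirms this is the maximum.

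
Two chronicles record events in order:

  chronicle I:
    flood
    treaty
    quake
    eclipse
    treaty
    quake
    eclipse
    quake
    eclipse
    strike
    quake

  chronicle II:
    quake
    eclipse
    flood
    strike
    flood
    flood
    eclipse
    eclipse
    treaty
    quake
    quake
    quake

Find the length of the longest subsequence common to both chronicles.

Match flood [1,6], eclipse [4,8], treaty [5,9], quake [6,10], quake [8,11], quake [11,12] — 6 events in the same relative order in both, and the DP table's final entry dp[11][12] is also 6, so no common subsequence is longer.

6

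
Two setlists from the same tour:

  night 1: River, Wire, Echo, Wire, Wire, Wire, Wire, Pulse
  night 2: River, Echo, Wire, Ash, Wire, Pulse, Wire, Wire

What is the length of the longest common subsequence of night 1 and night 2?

6

Taking River [1,1], Echo [3,2], Wire [4,3], Wire [5,5], Wire [6,7], Wire [7,8] gives a common subsequence of length 6. dp[8][8] = 6 confirms this is the maximum.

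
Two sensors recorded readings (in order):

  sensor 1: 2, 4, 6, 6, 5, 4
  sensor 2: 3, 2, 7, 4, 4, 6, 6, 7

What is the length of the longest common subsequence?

Let dp[i][j] be the LCS length of the first i values of sensor 1 and the first j values of sensor 2. dp[i][j] = dp[i-1][j-1]+1 when the i-th and j-th values match, else max(dp[i-1][j], dp[i][j-1]).
    ·  3  2  7  4  4  6  6  7
 ·  0  0  0  0  0  0  0  0  0
 2  0  0  1  1  1  1  1  1  1
 4  0  0  1  1  2  2  2  2  2
 6  0  0  1  1  2  2  3  3  3
 6  0  0  1  1  2  2  3  4  4
 5  0  0  1  1  2  2  3  4  4
 4  0  0  1  1  2  3  3  4  4
dp[6][8] = 4. One LCS (by backtracking along matches): 2, 4, 6, 6.

4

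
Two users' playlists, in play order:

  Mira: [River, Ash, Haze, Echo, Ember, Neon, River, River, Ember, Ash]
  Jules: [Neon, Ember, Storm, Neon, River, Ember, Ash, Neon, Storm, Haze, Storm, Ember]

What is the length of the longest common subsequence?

Pick Ember (Mira #5, Jules #2), Neon (Mira #6, Jules #4), River (Mira #8, Jules #5), Ember (Mira #9, Jules #6), Ash (Mira #10, Jules #7); all 5 songs appear in both, in order. Since dp[10][12] = 5, nothing longer is possible.

5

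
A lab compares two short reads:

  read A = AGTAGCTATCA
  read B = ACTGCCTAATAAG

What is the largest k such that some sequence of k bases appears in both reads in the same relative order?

8

Let dp[i][j] be the LCS length of the first i bases of read A and the first j bases of read B. dp[i][j] = dp[i-1][j-1]+1 when the i-th and j-th bases match, else max(dp[i-1][j], dp[i][j-1]).
    ·  A  C  T  G  C  C  T  A  A  T  A  A  G
 ·  0  0  0  0  0  0  0  0  0  0  0  0  0  0
 A  0  1  1  1  1  1  1  1  1  1  1  1  1  1
 G  0  1  1  1  2  2  2  2  2  2  2  2  2  2
 T  0  1  1  2  2  2  2  3  3  3  3  3  3  3
 A  0  1  1  2  2  2  2  3  4  4  4  4  4  4
 G  0  1  1  2  3  3  3  3  4  4  4  4  4  5
 C  0  1  2  2  3  4  4  4  4  4  4  4  4  5
 T  0  1  2  3  3  4  4  5  5  5  5  5  5  5
 A  0  1  2  3  3  4  4  5  6  6  6  6  6  6
 T  0  1  2  3  3  4  4  5  6  6  7  7  7  7
 C  0  1  2  3  3  4  5  5  6  6  7  7  7  7
 A  0  1  2  3  3  4  5  5  6  7  7  8  8  8
dp[11][13] = 8. One LCS (by backtracking along matches): ATGCTATA.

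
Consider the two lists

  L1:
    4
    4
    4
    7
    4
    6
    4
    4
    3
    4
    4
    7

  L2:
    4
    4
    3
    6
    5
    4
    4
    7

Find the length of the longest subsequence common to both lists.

Pick 4 at L1[1]=L2[1], 4 at L1[2]=L2[2], 6 at L1[6]=L2[4], 4 at L1[10]=L2[6], 4 at L1[11]=L2[7], 7 at L1[12]=L2[8]; all 6 values appear in both, in order, and the DP table's final entry dp[12][8] is also 6, so no common subsequence is longer.

6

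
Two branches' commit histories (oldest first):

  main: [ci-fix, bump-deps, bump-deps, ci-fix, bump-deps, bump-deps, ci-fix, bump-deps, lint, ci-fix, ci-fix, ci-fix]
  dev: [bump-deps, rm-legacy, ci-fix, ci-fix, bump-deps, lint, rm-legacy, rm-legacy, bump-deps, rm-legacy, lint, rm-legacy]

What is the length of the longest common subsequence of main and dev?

5

One common subsequence of length 5: ci-fix (main #1, dev #3) → ci-fix (main #4, dev #4) → bump-deps (main #5, dev #5) → bump-deps (main #6, dev #9) → lint (main #9, dev #11). dp[12][12] = 5 confirms this is the maximum.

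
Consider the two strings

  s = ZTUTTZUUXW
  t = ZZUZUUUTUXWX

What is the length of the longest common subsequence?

7

Let dp[i][j] be the LCS length of the first i characters of s and the first j characters of t. dp[i][j] = dp[i-1][j-1]+1 when the i-th and j-th characters match, else max(dp[i-1][j], dp[i][j-1]).
    ·  Z  Z  U  Z  U  U  U  T  U  X  W  X
 ·  0  0  0  0  0  0  0  0  0  0  0  0  0
 Z  0  1  1  1  1  1  1  1  1  1  1  1  1
 T  0  1  1  1  1  1  1  1  2  2  2  2  2
 U  0  1  1  2  2  2  2  2  2  3  3  3  3
 T  0  1  1  2  2  2  2  2  3  3  3  3  3
 T  0  1  1  2  2  2  2  2  3  3  3  3  3
 Z  0  1  2  2  3  3  3  3  3  3  3  3  3
 U  0  1  2  3  3  4  4  4  4  4  4  4  4
 U  0  1  2  3  3  4  5  5  5  5  5  5  5
 X  0  1  2  3  3  4  5  5  5  5  6  6  6
 W  0  1  2  3  3  4  5  5  5  5  6  7  7
dp[10][12] = 7. One LCS (by backtracking along matches): ZUZUUXW.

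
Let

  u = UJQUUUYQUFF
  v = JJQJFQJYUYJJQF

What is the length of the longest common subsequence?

Match J (u #2, v #4), Q (u #3, v #6), U (u #6, v #9), Y (u #7, v #10), Q (u #8, v #13), F (u #11, v #14) — 6 characters in the same relative order in both, and the DP table's final entry dp[11][14] is also 6, so no common subsequence is longer.

6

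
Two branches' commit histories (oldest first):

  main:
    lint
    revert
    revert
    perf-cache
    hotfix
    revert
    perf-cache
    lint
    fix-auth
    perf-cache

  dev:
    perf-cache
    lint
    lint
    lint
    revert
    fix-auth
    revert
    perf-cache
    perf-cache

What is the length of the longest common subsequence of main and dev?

Pick lint at main[1]=dev[4], revert at main[2]=dev[5], revert at main[6]=dev[7], perf-cache at main[7]=dev[8], perf-cache at main[10]=dev[9]; all 5 commits appear in both, in order. Since dp[10][9] = 5, nothing longer is possible.

5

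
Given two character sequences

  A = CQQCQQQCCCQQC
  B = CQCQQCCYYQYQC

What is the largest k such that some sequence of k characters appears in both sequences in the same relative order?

One common subsequence of length 10: C at A[1]=B[1]; then Q at A[3]=B[2]; then C at A[4]=B[3]; then Q at A[6]=B[4]; then Q at A[7]=B[5]; then C at A[8]=B[6]; then C at A[9]=B[7]; then Q at A[11]=B[10]; then Q at A[12]=B[12]; then C at A[13]=B[13]. dp[13][13] = 10 confirms this is the maximum.

10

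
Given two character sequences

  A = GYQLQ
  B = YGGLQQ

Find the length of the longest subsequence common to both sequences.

Let dp[i][j] be the LCS length of the first i characters of A and the first j characters of B. dp[i][j] = dp[i-1][j-1]+1 when the i-th and j-th characters match, else max(dp[i-1][j], dp[i][j-1]).
    ·  Y  G  G  L  Q  Q
 ·  0  0  0  0  0  0  0
 G  0  0  1  1  1  1  1
 Y  0  1  1  1  1  1  1
 Q  0  1  1  1  1  2  2
 L  0  1  1  1  2  2  2
 Q  0  1  1  1  2  3  3
dp[5][6] = 3. One LCS (by backtracking along matches): GQQ.

3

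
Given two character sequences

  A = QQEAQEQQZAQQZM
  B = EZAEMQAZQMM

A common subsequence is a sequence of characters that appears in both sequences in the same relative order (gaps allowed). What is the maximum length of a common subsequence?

Pick E (A #3, B #1), then A (A #4, B #3), then E (A #6, B #4), then Q (A #7, B #6), then Z (A #9, B #8), then Q (A #11, B #9), then M (A #14, B #11); all 7 characters appear in both, in order, and the DP table's final entry dp[14][11] is also 7, so no common subsequence is longer.

7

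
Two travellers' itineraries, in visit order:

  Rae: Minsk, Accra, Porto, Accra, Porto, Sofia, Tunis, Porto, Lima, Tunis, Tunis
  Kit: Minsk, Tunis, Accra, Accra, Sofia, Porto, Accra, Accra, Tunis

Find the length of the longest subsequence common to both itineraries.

One common subsequence of length 6: Minsk (Rae #1, Kit #1), then Accra (Rae #2, Kit #3), then Accra (Rae #4, Kit #4), then Sofia (Rae #6, Kit #5), then Porto (Rae #8, Kit #6), then Tunis (Rae #11, Kit #9). Since dp[11][9] = 6, nothing longer is possible.

6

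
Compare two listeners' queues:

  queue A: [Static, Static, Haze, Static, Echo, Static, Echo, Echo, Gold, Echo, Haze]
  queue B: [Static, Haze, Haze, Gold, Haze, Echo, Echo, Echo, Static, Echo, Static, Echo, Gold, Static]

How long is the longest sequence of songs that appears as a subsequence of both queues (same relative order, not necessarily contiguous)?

Pick Static [1,1], then Haze [3,5], then Static [4,9], then Echo [5,10], then Static [6,11], then Echo [8,12], then Gold [9,13]; all 7 songs appear in both, in order, and the DP table's final entry dp[11][14] is also 7, so no common subsequence is longer.

7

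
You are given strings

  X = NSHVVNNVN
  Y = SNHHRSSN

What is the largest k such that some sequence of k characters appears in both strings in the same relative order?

Let dp[i][j] be the LCS length of the first i characters of X and the first j characters of Y. dp[i][j] = dp[i-1][j-1]+1 when the i-th and j-th characters match, else max(dp[i-1][j], dp[i][j-1]).
    ·  S  N  H  H  R  S  S  N
 ·  0  0  0  0  0  0  0  0  0
 N  0  0  1  1  1  1  1  1  1
 S  0  1  1  1  1  1  2  2  2
 H  0  1  1  2  2  2  2  2  2
 V  0  1  1  2  2  2  2  2  2
 V  0  1  1  2  2  2  2  2  2
 N  0  1  2  2  2  2  2  2  3
 N  0  1  2  2  2  2  2  2  3
 V  0  1  2  2  2  2  2  2  3
 N  0  1  2  2  2  2  2  2  3
dp[9][8] = 3. One LCS (by backtracking along matches): NSN.

3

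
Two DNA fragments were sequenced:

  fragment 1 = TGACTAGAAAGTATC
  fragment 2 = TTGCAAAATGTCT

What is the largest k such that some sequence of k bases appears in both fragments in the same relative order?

10

One common subsequence of length 10: T at fragment 1[1]=fragment 2[2], G at fragment 1[2]=fragment 2[3], C at fragment 1[4]=fragment 2[4], A at fragment 1[6]=fragment 2[5], A at fragment 1[8]=fragment 2[6], A at fragment 1[9]=fragment 2[7], A at fragment 1[10]=fragment 2[8], G at fragment 1[11]=fragment 2[10], T at fragment 1[12]=fragment 2[11], T at fragment 1[14]=fragment 2[13], and the DP table's final entry dp[15][13] is also 10, so no common subsequence is longer.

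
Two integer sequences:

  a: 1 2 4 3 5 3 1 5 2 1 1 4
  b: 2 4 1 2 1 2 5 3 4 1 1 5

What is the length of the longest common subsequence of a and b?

Let dp[i][j] be the LCS length of the first i values of a and the first j values of b. dp[i][j] = dp[i-1][j-1]+1 when the i-th and j-th values match, else max(dp[i-1][j], dp[i][j-1]).
    ·  2  4  1  2  1  2  5  3  4  1  1  5
 ·  0  0  0  0  0  0  0  0  0  0  0  0  0
 1  0  0  0  1  1  1  1  1  1  1  1  1  1
 2  0  1  1  1  2  2  2  2  2  2  2  2  2
 4  0  1  2  2  2  2  2  2  2  3  3  3  3
 3  0  1  2  2  2  2  2  2  3  3  3  3  3
 5  0  1  2  2  2  2  2  3  3  3  3  3  4
 3  0  1  2  2  2  2  2  3  4  4  4  4  4
 1  0  1  2  3  3  3  3  3  4  4  5  5  5
 5  0  1  2  3  3  3  3  4  4  4  5  5  6
 2  0  1  2  3  4  4  4  4  4  4  5  5  6
 1  0  1  2  3  4  5  5  5  5  5  5  6  6
 1  0  1  2  3  4  5  5  5  5  5  6  6  6
 4  0  1  2  3  4  5  5  5  5  6  6  6  6
dp[12][12] = 6. One LCS (by backtracking along matches): 1, 2, 5, 3, 1, 5.

6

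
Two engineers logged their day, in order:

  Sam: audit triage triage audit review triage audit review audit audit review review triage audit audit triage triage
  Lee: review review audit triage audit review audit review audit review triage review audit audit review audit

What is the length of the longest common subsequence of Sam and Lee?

Match audit [1,3], then triage [3,4], then audit [4,5], then review [5,6], then audit [7,7], then review [8,8], then audit [10,9], then review [11,10], then review [12,12], then audit [14,14], then audit [15,16] — 11 tasks in the same relative order in both. The LCS DP gives dp[17][16] = 11, so this is optimal.

11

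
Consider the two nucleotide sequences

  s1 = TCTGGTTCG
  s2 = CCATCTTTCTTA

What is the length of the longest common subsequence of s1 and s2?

6

Let dp[i][j] be the LCS length of the first i bases of s1 and the first j bases of s2. dp[i][j] = dp[i-1][j-1]+1 when the i-th and j-th bases match, else max(dp[i-1][j], dp[i][j-1]).
    ·  C  C  A  T  C  T  T  T  C  T  T  A
 ·  0  0  0  0  0  0  0  0  0  0  0  0  0
 T  0  0  0  0  1  1  1  1  1  1  1  1  1
 C  0  1  1  1  1  2  2  2  2  2  2  2  2
 T  0  1  1  1  2  2  3  3  3  3  3  3  3
 G  0  1  1  1  2  2  3  3  3  3  3  3  3
 G  0  1  1  1  2  2  3  3  3  3  3  3  3
 T  0  1  1  1  2  2  3  4  4  4  4  4  4
 T  0  1  1  1  2  2  3  4  5  5  5  5  5
 C  0  1  2  2  2  3  3  4  5  6  6  6  6
 G  0  1  2  2  2  3  3  4  5  6  6  6  6
dp[9][12] = 6. One LCS (by backtracking along matches): TCTTTC.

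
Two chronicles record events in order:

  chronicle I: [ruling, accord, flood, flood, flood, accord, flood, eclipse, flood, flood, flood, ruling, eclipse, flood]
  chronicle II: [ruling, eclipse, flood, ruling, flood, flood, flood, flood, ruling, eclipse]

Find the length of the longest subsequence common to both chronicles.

Match ruling (chronicle I #1, chronicle II #1); then flood (chronicle I #3, chronicle II #3); then flood (chronicle I #7, chronicle II #5); then flood (chronicle I #9, chronicle II #6); then flood (chronicle I #10, chronicle II #7); then flood (chronicle I #11, chronicle II #8); then ruling (chronicle I #12, chronicle II #9); then eclipse (chronicle I #13, chronicle II #10) — 8 events in the same relative order in both. Since dp[14][10] = 8, nothing longer is possible.

8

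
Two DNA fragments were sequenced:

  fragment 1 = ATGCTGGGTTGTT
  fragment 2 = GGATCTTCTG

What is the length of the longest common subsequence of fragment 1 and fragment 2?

7

Pick A (fragment 1 #1, fragment 2 #3), then T (fragment 1 #2, fragment 2 #4), then C (fragment 1 #4, fragment 2 #5), then T (fragment 1 #5, fragment 2 #6), then T (fragment 1 #9, fragment 2 #7), then T (fragment 1 #10, fragment 2 #9), then G (fragment 1 #11, fragment 2 #10); all 7 bases appear in both, in order. The LCS DP gives dp[13][10] = 7, so this is optimal.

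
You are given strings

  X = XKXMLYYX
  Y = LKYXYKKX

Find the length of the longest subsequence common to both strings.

4

One common subsequence of length 4: K [2,2] → X [3,4] → Y [6,5] → X [8,8]. dp[8][8] = 4 confirms this is the maximum.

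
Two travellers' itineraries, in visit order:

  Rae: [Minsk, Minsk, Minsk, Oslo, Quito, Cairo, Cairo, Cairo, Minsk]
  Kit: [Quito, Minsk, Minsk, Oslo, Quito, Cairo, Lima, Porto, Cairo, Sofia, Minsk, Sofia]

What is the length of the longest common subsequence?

7

One common subsequence of length 7: Minsk (Rae #2, Kit #2), then Minsk (Rae #3, Kit #3), then Oslo (Rae #4, Kit #4), then Quito (Rae #5, Kit #5), then Cairo (Rae #6, Kit #6), then Cairo (Rae #7, Kit #9), then Minsk (Rae #9, Kit #11). dp[9][12] = 7 confirms this is the maximum.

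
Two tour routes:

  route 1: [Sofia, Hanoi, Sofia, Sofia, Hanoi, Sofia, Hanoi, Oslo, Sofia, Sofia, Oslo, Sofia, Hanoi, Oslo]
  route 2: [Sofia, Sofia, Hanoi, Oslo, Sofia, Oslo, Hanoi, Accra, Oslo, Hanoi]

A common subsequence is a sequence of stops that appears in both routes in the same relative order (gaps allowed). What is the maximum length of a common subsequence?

Pick Sofia (route 1 #4, route 2 #1), then Sofia (route 1 #6, route 2 #2), then Hanoi (route 1 #7, route 2 #3), then Oslo (route 1 #8, route 2 #4), then Sofia (route 1 #10, route 2 #5), then Oslo (route 1 #11, route 2 #6), then Hanoi (route 1 #13, route 2 #7), then Oslo (route 1 #14, route 2 #9); all 8 stops appear in both, in order. dp[14][10] = 8 confirms this is the maximum.

8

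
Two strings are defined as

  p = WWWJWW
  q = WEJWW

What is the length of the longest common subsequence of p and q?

Taking W [1,1], then J [4,3], then W [5,4], then W [6,5] gives a common subsequence of length 4. The LCS DP gives dp[6][5] = 4, so this is optimal.

4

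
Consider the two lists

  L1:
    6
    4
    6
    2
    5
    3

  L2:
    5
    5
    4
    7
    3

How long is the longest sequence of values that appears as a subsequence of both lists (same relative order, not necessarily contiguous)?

2

Taking 4 [2,3], 3 [6,5] gives a common subsequence of length 2. Since dp[6][5] = 2, nothing longer is possible.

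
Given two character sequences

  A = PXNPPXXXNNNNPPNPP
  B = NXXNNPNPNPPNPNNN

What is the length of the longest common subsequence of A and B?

Taking N at A[3]=B[1], then X at A[7]=B[2], then X at A[8]=B[3], then N at A[9]=B[4], then N at A[10]=B[5], then N at A[11]=B[7], then N at A[12]=B[9], then P at A[13]=B[10], then P at A[14]=B[11], then N at A[15]=B[12], then P at A[16]=B[13] gives a common subsequence of length 11, and the DP table's final entry dp[17][16] is also 11, so no common subsequence is longer.

11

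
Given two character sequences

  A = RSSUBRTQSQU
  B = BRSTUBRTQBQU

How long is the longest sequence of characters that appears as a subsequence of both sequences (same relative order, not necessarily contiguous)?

9

Let dp[i][j] be the LCS length of the first i characters of A and the first j characters of B. dp[i][j] = dp[i-1][j-1]+1 when the i-th and j-th characters match, else max(dp[i-1][j], dp[i][j-1]).
    ·  B  R  S  T  U  B  R  T  Q  B  Q  U
 ·  0  0  0  0  0  0  0  0  0  0  0  0  0
 R  0  0  1  1  1  1  1  1  1  1  1  1  1
 S  0  0  1  2  2  2  2  2  2  2  2  2  2
 S  0  0  1  2  2  2  2  2  2  2  2  2  2
 U  0  0  1  2  2  3  3  3  3  3  3  3  3
 B  0  1  1  2  2  3  4  4  4  4  4  4  4
 R  0  1  2  2  2  3  4  5  5  5  5  5  5
 T  0  1  2  2  3  3  4  5  6  6  6  6  6
 Q  0  1  2  2  3  3  4  5  6  7  7  7  7
 S  0  1  2  3  3  3  4  5  6  7  7  7  7
 Q  0  1  2  3  3  3  4  5  6  7  7  8  8
 U  0  1  2  3  3  4  4  5  6  7  7  8  9
dp[11][12] = 9. One LCS (by backtracking along matches): RSUBRTQQU.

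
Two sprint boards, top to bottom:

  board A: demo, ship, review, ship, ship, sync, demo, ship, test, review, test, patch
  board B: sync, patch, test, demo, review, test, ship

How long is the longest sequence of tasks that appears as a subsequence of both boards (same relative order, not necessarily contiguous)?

Pick sync [6,1], demo [7,4], review [10,5], test [11,6]; all 4 tasks appear in both, in order. The LCS DP gives dp[12][7] = 4, so this is optimal.

4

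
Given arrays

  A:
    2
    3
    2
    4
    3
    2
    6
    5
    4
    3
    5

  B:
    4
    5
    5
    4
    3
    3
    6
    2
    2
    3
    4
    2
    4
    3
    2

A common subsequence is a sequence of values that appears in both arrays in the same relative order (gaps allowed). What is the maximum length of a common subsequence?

One common subsequence of length 6: 2 at A[1]=B[9], 3 at A[2]=B[10], 2 at A[3]=B[12], 4 at A[4]=B[13], 3 at A[5]=B[14], 2 at A[6]=B[15], and the DP table's final entry dp[11][15] is also 6, so no common subsequence is longer.

6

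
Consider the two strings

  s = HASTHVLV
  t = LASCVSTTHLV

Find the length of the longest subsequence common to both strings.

6

Let dp[i][j] be the LCS length of the first i characters of s and the first j characters of t. dp[i][j] = dp[i-1][j-1]+1 when the i-th and j-th characters match, else max(dp[i-1][j], dp[i][j-1]).
    ·  L  A  S  C  V  S  T  T  H  L  V
 ·  0  0  0  0  0  0  0  0  0  0  0  0
 H  0  0  0  0  0  0  0  0  0  1  1  1
 A  0  0  1  1  1  1  1  1  1  1  1  1
 S  0  0  1  2  2  2  2  2  2  2  2  2
 T  0  0  1  2  2  2  2  3  3  3  3  3
 H  0  0  1  2  2  2  2  3  3  4  4  4
 V  0  0  1  2  2  3  3  3  3  4  4  5
 L  0  1  1  2  2  3  3  3  3  4  5  5
 V  0  1  1  2  2  3  3  3  3  4  5  6
dp[8][11] = 6. One LCS (by backtracking along matches): ASTHLV.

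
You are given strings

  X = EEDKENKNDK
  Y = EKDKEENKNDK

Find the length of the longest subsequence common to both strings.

Taking E at X[1]=Y[1]; then D at X[3]=Y[3]; then K at X[4]=Y[4]; then E at X[5]=Y[6]; then N at X[6]=Y[7]; then K at X[7]=Y[8]; then N at X[8]=Y[9]; then D at X[9]=Y[10]; then K at X[10]=Y[11] gives a common subsequence of length 9. dp[10][11] = 9 confirms this is the maximum.

9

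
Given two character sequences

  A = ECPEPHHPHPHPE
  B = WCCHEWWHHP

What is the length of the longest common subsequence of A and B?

5

Match C (A #2, B #3) → E (A #4, B #5) → H (A #9, B #8) → H (A #11, B #9) → P (A #12, B #10) — 5 characters in the same relative order in both. The LCS DP gives dp[13][10] = 5, so this is optimal.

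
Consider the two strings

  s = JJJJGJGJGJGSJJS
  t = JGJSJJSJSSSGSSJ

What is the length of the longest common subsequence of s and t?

Match J (s #1, t #1), then J (s #2, t #3), then J (s #3, t #5), then J (s #4, t #6), then J (s #6, t #8), then G (s #7, t #12), then S (s #12, t #14), then J (s #14, t #15) — 8 characters in the same relative order in both. The LCS DP gives dp[15][15] = 8, so this is optimal.

8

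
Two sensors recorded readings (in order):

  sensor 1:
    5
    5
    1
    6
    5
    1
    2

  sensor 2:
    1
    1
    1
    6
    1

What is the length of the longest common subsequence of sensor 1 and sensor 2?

3

One common subsequence of length 3: 1 at sensor 1[3]=sensor 2[3] → 6 at sensor 1[4]=sensor 2[4] → 1 at sensor 1[6]=sensor 2[5]. dp[7][5] = 3 confirms this is the maximum.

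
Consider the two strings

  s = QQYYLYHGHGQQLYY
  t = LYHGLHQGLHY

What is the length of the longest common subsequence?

Taking L (s #5, t #1) → Y (s #6, t #2) → H (s #7, t #3) → G (s #8, t #4) → H (s #9, t #6) → G (s #10, t #8) → L (s #13, t #9) → Y (s #15, t #11) gives a common subsequence of length 8, and the DP table's final entry dp[15][11] is also 8, so no common subsequence is longer.

8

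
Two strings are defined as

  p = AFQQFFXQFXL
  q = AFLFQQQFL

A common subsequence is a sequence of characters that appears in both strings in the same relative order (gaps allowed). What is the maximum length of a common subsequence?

7

Let dp[i][j] be the LCS length of the first i characters of p and the first j characters of q. dp[i][j] = dp[i-1][j-1]+1 when the i-th and j-th characters match, else max(dp[i-1][j], dp[i][j-1]).
    ·  A  F  L  F  Q  Q  Q  F  L
 ·  0  0  0  0  0  0  0  0  0  0
 A  0  1  1  1  1  1  1  1  1  1
 F  0  1  2  2  2  2  2  2  2  2
 Q  0  1  2  2  2  3  3  3  3  3
 Q  0  1  2  2  2  3  4  4  4  4
 F  0  1  2  2  3  3  4  4  5  5
 F  0  1  2  2  3  3  4  4  5  5
 X  0  1  2  2  3  3  4  4  5  5
 Q  0  1  2  2  3  4  4  5  5  5
 F  0  1  2  2  3  4  4  5  6  6
 X  0  1  2  2  3  4  4  5  6  6
 L  0  1  2  3  3  4  4  5  6  7
dp[11][9] = 7. One LCS (by backtracking along matches): AFQQQFL.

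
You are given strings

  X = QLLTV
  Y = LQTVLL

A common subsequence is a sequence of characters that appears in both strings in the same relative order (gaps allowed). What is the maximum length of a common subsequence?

Match Q at X[1]=Y[2] → L at X[2]=Y[5] → L at X[3]=Y[6] — 3 characters in the same relative order in both. Since dp[5][6] = 3, nothing longer is possible.

3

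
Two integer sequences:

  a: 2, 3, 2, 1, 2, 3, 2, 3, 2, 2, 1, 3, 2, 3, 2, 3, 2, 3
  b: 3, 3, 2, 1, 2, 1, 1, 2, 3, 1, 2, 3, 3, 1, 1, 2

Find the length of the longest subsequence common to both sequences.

11

One common subsequence of length 11: 3 at a[2]=b[2], then 2 at a[3]=b[3], then 1 at a[4]=b[4], then 2 at a[5]=b[5], then 2 at a[7]=b[8], then 3 at a[8]=b[9], then 1 at a[11]=b[10], then 2 at a[13]=b[11], then 3 at a[14]=b[12], then 3 at a[16]=b[13], then 2 at a[17]=b[16]. dp[18][16] = 11 confirms this is the maximum.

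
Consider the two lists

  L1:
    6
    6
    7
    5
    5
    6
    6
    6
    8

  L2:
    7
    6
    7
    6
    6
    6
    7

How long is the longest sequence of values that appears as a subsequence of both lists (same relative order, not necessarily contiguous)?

Pick 6 (L1 #2, L2 #2) → 7 (L1 #3, L2 #3) → 6 (L1 #6, L2 #4) → 6 (L1 #7, L2 #5) → 6 (L1 #8, L2 #6); all 5 values appear in both, in order. Since dp[9][7] = 5, nothing longer is possible.

5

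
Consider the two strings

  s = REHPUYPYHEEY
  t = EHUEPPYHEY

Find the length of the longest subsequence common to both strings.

8

Let dp[i][j] be the LCS length of the first i characters of s and the first j characters of t. dp[i][j] = dp[i-1][j-1]+1 when the i-th and j-th characters match, else max(dp[i-1][j], dp[i][j-1]).
    ·  E  H  U  E  P  P  Y  H  E  Y
 ·  0  0  0  0  0  0  0  0  0  0  0
 R  0  0  0  0  0  0  0  0  0  0  0
 E  0  1  1  1  1  1  1  1  1  1  1
 H  0  1  2  2  2  2  2  2  2  2  2
 P  0  1  2  2  2  3  3  3  3  3  3
 U  0  1  2  3  3  3  3  3  3  3  3
 Y  0  1  2  3  3  3  3  4  4  4  4
 P  0  1  2  3  3  4  4  4  4  4  4
 Y  0  1  2  3  3  4  4  5  5  5  5
 H  0  1  2  3  3  4  4  5  6  6  6
 E  0  1  2  3  4  4  4  5  6  7  7
 E  0  1  2  3  4  4  4  5  6  7  7
 Y  0  1  2  3  4  4  4  5  6  7  8
dp[12][10] = 8. One LCS (by backtracking along matches): EHPPYHEY.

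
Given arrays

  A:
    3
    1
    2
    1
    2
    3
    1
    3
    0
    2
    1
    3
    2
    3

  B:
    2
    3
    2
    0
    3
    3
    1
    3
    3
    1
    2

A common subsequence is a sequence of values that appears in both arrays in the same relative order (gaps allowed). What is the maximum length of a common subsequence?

Pick 3 [1,2]; then 2 [3,3]; then 1 [4,7]; then 3 [6,8]; then 3 [8,9]; then 1 [11,10]; then 2 [13,11]; all 7 values appear in both, in order. The LCS DP gives dp[14][11] = 7, so this is optimal.

7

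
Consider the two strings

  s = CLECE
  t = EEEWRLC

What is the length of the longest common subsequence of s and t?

2

Let dp[i][j] be the LCS length of the first i characters of s and the first j characters of t. dp[i][j] = dp[i-1][j-1]+1 when the i-th and j-th characters match, else max(dp[i-1][j], dp[i][j-1]).
    ·  E  E  E  W  R  L  C
 ·  0  0  0  0  0  0  0  0
 C  0  0  0  0  0  0  0  1
 L  0  0  0  0  0  0  1  1
 E  0  1  1  1  1  1  1  1
 C  0  1  1  1  1  1  1  2
 E  0  1  2  2  2  2  2  2
dp[5][7] = 2. One LCS (by backtracking along matches): LC.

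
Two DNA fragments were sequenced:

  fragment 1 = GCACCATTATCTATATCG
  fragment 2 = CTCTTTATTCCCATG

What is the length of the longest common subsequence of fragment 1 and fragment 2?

10

Match C [2,1], C [4,3], T [7,5], T [8,6], A [9,7], T [10,9], C [11,12], A [15,13], T [16,14], G [18,15] — 10 bases in the same relative order in both. The LCS DP gives dp[18][15] = 10, so this is optimal.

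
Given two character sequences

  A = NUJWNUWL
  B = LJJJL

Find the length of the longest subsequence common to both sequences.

Let dp[i][j] be the LCS length of the first i characters of A and the first j characters of B. dp[i][j] = dp[i-1][j-1]+1 when the i-th and j-th characters match, else max(dp[i-1][j], dp[i][j-1]).
    ·  L  J  J  J  L
 ·  0  0  0  0  0  0
 N  0  0  0  0  0  0
 U  0  0  0  0  0  0
 J  0  0  1  1  1  1
 W  0  0  1  1  1  1
 N  0  0  1  1  1  1
 U  0  0  1  1  1  1
 W  0  0  1  1  1  1
 L  0  1  1  1  1  2
dp[8][5] = 2. One LCS (by backtracking along matches): JL.

2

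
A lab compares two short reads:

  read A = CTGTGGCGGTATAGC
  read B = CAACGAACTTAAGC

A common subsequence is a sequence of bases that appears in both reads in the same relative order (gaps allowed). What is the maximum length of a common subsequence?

One common subsequence of length 8: C (read A #1, read B #4), G (read A #3, read B #5), T (read A #4, read B #9), T (read A #10, read B #10), A (read A #11, read B #11), A (read A #13, read B #12), G (read A #14, read B #13), C (read A #15, read B #14), and the DP table's final entry dp[15][14] is also 8, so no common subsequence is longer.

8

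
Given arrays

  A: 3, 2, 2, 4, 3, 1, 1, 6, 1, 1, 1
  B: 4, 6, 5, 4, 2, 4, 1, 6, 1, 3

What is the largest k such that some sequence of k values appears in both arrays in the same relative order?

Pick 2 [3,5] → 4 [4,6] → 1 [7,7] → 6 [8,8] → 1 [9,9]; all 5 values appear in both, in order. The LCS DP gives dp[11][10] = 5, so this is optimal.

5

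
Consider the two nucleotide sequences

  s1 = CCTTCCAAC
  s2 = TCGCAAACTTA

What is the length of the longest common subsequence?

6

Let dp[i][j] be the LCS length of the first i bases of s1 and the first j bases of s2. dp[i][j] = dp[i-1][j-1]+1 when the i-th and j-th bases match, else max(dp[i-1][j], dp[i][j-1]).
    ·  T  C  G  C  A  A  A  C  T  T  A
 ·  0  0  0  0  0  0  0  0  0  0  0  0
 C  0  0  1  1  1  1  1  1  1  1  1  1
 C  0  0  1  1  2  2  2  2  2  2  2  2
 T  0  1  1  1  2  2  2  2  2  3  3  3
 T  0  1  1  1  2  2  2  2  2  3  4  4
 C  0  1  2  2  2  2  2  2  3  3  4  4
 C  0  1  2  2  3  3  3  3  3  3  4  4
 A  0  1  2  2  3  4  4  4  4  4  4  5
 A  0  1  2  2  3  4  5  5  5  5  5  5
 C  0  1  2  2  3  4  5  5  6  6  6  6
dp[9][11] = 6. One LCS (by backtracking along matches): TCCAAC.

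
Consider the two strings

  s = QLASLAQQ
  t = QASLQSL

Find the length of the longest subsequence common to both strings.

5

Let dp[i][j] be the LCS length of the first i characters of s and the first j characters of t. dp[i][j] = dp[i-1][j-1]+1 when the i-th and j-th characters match, else max(dp[i-1][j], dp[i][j-1]).
    ·  Q  A  S  L  Q  S  L
 ·  0  0  0  0  0  0  0  0
 Q  0  1  1  1  1  1  1  1
 L  0  1  1  1  2  2  2  2
 A  0  1  2  2  2  2  2  2
 S  0  1  2  3  3  3  3  3
 L  0  1  2  3  4  4  4  4
 A  0  1  2  3  4  4  4  4
 Q  0  1  2  3  4  5  5  5
 Q  0  1  2  3  4  5  5  5
dp[8][7] = 5. One LCS (by backtracking along matches): QASLQ.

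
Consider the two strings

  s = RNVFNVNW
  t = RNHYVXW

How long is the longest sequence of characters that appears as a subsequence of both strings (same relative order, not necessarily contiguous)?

4

Let dp[i][j] be the LCS length of the first i characters of s and the first j characters of t. dp[i][j] = dp[i-1][j-1]+1 when the i-th and j-th characters match, else max(dp[i-1][j], dp[i][j-1]).
    ·  R  N  H  Y  V  X  W
 ·  0  0  0  0  0  0  0  0
 R  0  1  1  1  1  1  1  1
 N  0  1  2  2  2  2  2  2
 V  0  1  2  2  2  3  3  3
 F  0  1  2  2  2  3  3  3
 N  0  1  2  2  2  3  3  3
 V  0  1  2  2  2  3  3  3
 N  0  1  2  2  2  3  3  3
 W  0  1  2  2  2  3  3  4
dp[8][7] = 4. One LCS (by backtracking along matches): RNVW.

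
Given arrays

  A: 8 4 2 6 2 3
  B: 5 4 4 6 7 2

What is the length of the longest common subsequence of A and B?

3

Taking 4 at A[2]=B[3], then 6 at A[4]=B[4], then 2 at A[5]=B[6] gives a common subsequence of length 3, and the DP table's final entry dp[6][6] is also 3, so no common subsequence is longer.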